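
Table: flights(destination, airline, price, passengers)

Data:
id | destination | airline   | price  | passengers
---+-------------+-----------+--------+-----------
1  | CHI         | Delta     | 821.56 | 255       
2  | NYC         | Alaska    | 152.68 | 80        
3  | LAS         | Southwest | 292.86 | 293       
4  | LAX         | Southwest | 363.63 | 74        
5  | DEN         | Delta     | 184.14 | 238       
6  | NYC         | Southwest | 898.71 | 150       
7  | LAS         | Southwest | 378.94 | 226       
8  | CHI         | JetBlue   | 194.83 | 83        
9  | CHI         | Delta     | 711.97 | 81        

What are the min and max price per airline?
SELECT airline, MIN(price), MAX(price)
FROM flights
GROUP BY airline

Result:
  Alaska: min=152.68, max=152.68
  Delta: min=184.14, max=821.56
  JetBlue: min=194.83, max=194.83
  Southwest: min=292.86, max=898.71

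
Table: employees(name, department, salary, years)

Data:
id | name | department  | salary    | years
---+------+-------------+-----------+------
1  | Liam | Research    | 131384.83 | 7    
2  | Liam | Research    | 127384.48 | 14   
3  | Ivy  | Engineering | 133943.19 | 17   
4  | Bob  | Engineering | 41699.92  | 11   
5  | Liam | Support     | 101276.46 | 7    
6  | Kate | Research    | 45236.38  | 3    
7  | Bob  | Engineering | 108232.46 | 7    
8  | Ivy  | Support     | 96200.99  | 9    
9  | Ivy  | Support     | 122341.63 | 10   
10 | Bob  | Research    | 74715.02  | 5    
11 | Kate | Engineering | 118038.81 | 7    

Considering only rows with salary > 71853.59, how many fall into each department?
SELECT department, COUNT(*)
FROM employees
WHERE salary > 71853.59
GROUP BY department

Note: WHERE filters rows before grouping.

Result:
  Engineering: 3
  Research: 3
  Support: 3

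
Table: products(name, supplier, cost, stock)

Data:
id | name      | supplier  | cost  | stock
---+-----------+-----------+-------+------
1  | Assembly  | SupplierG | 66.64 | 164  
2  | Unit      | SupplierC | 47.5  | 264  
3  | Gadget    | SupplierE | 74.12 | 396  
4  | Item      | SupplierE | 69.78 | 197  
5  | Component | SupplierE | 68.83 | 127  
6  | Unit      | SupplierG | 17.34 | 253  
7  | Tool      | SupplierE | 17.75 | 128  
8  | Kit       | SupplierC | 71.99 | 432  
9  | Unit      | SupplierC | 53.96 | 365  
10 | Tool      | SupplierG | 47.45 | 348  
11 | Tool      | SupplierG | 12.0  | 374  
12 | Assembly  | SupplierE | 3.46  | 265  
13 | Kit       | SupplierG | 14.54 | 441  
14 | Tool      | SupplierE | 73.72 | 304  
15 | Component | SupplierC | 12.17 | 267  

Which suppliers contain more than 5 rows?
SELECT supplier, COUNT(*) as cnt
FROM products
GROUP BY supplier
HAVING COUNT(*) > 5

Result:
  SupplierE: 6

Note: HAVING filters groups after aggregation, WHERE filters rows before.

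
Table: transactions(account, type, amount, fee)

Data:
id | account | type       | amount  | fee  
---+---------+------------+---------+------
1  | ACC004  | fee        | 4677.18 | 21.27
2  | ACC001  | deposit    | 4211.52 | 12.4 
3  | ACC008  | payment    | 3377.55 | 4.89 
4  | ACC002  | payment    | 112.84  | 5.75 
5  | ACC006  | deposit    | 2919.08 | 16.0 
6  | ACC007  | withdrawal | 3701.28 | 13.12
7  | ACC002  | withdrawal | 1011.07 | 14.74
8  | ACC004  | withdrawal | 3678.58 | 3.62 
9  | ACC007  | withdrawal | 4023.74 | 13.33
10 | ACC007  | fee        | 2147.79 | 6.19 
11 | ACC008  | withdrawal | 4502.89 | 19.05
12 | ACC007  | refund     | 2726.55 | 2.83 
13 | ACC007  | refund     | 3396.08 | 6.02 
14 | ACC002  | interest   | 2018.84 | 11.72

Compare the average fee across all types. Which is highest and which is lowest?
SELECT type, AVG(fee)
FROM transactions
GROUP BY type
ORDER BY AVG(fee)

All groups:
  refund: 4.43
  payment: 5.32
  interest: 11.72
  withdrawal: 12.77
  fee: 13.73
  deposit: 14.20

Highest: deposit (14.20)
Lowest: refund (4.43)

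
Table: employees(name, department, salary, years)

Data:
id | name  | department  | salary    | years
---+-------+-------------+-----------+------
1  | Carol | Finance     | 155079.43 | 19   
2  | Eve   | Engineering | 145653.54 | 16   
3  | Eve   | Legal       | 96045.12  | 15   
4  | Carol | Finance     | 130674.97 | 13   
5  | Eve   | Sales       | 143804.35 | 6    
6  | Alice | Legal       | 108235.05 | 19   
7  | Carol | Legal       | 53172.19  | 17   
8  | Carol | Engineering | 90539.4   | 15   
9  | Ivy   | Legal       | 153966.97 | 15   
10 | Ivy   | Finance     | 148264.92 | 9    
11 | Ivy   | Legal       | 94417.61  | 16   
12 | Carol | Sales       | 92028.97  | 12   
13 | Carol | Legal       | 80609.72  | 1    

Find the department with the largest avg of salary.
SELECT department, AVG(salary) as val
FROM employees
GROUP BY department
ORDER BY val DESC
LIMIT 1

Result: Finance with avg(salary) = 144673.11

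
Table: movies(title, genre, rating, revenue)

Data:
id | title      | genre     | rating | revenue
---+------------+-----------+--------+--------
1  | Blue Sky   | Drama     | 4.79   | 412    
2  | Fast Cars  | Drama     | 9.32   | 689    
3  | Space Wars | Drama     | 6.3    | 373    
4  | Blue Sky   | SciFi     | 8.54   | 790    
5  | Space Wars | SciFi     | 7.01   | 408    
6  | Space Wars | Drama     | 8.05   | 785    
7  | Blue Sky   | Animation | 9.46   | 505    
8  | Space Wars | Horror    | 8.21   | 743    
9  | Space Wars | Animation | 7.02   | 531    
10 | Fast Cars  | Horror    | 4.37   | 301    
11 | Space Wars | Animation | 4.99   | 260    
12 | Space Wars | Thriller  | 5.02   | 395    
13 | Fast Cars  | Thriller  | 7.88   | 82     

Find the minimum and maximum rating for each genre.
SELECT genre, MIN(rating), MAX(rating)
FROM movies
GROUP BY genre

Result:
  Animation: min=4.99, max=9.46
  Drama: min=4.79, max=9.32
  Horror: min=4.37, max=8.21
  SciFi: min=7.01, max=8.54
  Thriller: min=5.02, max=7.88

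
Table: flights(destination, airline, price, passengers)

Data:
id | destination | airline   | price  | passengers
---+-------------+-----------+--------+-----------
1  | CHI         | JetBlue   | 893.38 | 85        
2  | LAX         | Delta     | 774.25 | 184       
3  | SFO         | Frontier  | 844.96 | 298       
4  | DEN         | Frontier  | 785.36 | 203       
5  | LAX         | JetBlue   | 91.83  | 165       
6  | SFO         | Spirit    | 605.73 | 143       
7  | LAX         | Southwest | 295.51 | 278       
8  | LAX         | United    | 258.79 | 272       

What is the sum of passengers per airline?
SELECT airline, SUM(passengers) as result
FROM flights
GROUP BY airline

Result:
  Delta: 184
  Frontier: 501
  JetBlue: 250
  Southwest: 278
  Spirit: 143
  United: 272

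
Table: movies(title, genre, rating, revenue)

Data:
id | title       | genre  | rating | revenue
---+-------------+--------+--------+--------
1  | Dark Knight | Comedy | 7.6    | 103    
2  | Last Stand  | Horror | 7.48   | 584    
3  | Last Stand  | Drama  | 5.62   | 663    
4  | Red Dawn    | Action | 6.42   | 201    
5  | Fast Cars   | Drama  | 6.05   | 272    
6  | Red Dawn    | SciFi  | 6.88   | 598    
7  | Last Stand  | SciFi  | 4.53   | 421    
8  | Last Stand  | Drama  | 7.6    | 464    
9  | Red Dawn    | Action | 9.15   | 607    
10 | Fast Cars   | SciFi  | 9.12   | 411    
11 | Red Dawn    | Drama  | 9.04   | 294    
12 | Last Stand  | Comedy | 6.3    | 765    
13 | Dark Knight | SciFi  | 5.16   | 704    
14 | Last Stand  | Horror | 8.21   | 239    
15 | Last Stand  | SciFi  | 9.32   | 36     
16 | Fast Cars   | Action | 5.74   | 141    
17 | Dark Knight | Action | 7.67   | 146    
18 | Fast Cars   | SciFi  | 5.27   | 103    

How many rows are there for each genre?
SELECT genre, COUNT(*) as count
FROM movies
GROUP BY genre

Result:
  Action: 4
  Comedy: 2
  Drama: 4
  Horror: 2
  SciFi: 6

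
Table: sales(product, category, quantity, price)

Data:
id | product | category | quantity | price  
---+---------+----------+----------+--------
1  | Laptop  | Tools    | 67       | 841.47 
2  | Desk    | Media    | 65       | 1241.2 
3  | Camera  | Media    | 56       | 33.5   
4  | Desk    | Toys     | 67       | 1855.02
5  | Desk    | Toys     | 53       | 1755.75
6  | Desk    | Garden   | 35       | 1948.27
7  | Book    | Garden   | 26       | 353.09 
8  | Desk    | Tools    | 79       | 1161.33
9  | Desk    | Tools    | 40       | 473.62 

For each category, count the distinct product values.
SELECT category, COUNT(DISTINCT product)
FROM sales
GROUP BY category

Result:
  Garden: 2 distinct
  Media: 2 distinct
  Tools: 2 distinct
  Toys: 1 distinct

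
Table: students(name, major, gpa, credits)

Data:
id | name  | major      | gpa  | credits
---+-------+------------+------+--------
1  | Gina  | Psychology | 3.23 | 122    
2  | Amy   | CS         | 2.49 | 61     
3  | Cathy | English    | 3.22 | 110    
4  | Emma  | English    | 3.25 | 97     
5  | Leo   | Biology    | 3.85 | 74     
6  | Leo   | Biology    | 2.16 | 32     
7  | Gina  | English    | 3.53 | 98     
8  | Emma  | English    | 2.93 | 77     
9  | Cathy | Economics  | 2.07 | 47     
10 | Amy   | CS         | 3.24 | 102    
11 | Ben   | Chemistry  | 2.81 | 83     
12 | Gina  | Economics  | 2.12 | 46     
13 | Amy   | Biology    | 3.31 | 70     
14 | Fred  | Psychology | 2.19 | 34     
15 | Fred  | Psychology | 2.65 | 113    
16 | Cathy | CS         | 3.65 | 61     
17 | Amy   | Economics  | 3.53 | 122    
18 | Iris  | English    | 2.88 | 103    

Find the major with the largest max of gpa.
SELECT major, MAX(gpa) as val
FROM students
GROUP BY major
ORDER BY val DESC
LIMIT 1

Result: Biology with max(gpa) = 3.85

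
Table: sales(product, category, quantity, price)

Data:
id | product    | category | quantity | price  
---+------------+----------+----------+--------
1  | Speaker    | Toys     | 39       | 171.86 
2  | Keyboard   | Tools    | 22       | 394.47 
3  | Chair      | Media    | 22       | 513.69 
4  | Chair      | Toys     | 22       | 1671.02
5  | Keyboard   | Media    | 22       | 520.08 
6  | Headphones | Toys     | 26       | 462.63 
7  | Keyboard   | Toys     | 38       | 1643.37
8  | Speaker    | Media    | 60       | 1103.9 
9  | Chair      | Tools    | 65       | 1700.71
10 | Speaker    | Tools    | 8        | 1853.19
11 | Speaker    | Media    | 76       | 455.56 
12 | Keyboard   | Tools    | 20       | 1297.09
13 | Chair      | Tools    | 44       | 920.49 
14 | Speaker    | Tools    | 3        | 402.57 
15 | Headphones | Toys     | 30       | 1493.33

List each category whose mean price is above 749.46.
SELECT category, AVG(price)
FROM sales
GROUP BY category
HAVING AVG(price) > 749.46

Result:
  Tools: avg=1094.75
  Toys: avg=1088.44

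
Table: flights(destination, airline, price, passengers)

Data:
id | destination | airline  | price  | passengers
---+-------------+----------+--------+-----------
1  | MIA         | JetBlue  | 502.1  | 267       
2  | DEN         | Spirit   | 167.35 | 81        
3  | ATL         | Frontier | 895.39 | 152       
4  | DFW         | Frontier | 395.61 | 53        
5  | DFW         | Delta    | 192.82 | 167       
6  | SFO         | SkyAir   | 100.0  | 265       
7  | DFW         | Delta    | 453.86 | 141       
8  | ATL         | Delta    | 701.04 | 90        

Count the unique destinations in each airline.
SELECT airline, COUNT(DISTINCT destination)
FROM flights
GROUP BY airline

Result:
  Delta: 2 distinct
  Frontier: 2 distinct
  JetBlue: 1 distinct
  SkyAir: 1 distinct
  Spirit: 1 distinct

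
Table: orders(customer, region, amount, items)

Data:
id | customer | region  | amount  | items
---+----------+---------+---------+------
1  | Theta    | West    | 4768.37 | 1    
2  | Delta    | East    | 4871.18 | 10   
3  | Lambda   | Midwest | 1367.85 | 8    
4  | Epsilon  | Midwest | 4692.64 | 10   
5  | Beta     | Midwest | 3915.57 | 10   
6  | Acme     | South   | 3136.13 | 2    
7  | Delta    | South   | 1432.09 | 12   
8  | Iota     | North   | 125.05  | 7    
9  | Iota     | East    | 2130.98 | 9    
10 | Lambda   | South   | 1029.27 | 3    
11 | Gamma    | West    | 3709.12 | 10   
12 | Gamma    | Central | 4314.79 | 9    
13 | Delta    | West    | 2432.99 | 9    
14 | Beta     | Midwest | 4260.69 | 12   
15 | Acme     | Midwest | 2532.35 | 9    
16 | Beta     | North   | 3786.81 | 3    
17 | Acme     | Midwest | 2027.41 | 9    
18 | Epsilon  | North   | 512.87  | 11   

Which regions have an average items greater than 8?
SELECT region, AVG(items)
FROM orders
GROUP BY region
HAVING AVG(items) > 8

Result:
  Central: avg=9.00
  East: avg=9.50
  Midwest: avg=9.67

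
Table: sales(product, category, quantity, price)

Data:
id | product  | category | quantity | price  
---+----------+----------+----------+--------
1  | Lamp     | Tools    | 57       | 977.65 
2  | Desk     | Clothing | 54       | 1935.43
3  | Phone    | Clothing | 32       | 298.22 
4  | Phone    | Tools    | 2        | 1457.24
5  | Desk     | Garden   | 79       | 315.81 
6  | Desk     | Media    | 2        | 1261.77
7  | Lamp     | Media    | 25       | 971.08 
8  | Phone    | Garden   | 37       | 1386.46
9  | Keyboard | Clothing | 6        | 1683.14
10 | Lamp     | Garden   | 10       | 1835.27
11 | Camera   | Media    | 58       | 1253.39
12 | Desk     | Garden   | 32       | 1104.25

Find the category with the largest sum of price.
SELECT category, SUM(price) as val
FROM sales
GROUP BY category
ORDER BY val DESC
LIMIT 1

Result: Garden with sum(price) = 4641.79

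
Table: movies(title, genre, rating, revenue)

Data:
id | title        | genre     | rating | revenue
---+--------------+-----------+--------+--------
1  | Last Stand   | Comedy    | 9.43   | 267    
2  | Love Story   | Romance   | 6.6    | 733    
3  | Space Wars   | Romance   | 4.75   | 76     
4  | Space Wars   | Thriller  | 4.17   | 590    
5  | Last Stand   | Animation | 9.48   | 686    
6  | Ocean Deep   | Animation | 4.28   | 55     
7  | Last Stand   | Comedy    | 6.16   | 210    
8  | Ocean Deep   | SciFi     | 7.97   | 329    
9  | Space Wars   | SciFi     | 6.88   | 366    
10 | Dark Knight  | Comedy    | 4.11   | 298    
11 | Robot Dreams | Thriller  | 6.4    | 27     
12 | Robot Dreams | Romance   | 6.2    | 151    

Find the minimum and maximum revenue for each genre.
SELECT genre, MIN(revenue), MAX(revenue)
FROM movies
GROUP BY genre

Result:
  Animation: min=55, max=686
  Comedy: min=210, max=298
  Romance: min=76, max=733
  SciFi: min=329, max=366
  Thriller: min=27, max=590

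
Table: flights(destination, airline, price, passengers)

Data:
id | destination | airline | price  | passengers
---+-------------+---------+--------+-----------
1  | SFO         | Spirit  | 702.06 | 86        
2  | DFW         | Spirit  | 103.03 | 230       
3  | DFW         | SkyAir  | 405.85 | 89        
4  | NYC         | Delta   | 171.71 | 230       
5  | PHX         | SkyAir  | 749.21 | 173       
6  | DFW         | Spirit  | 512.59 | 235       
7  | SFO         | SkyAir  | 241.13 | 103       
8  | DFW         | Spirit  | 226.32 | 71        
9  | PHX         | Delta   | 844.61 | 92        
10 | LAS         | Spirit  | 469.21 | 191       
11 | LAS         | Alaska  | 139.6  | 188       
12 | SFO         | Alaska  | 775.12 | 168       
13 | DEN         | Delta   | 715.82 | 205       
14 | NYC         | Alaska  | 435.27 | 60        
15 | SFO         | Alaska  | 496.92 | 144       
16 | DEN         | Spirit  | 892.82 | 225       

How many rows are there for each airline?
SELECT airline, COUNT(*) as count
FROM flights
GROUP BY airline

Result:
  Alaska: 4
  Delta: 3
  SkyAir: 3
  Spirit: 6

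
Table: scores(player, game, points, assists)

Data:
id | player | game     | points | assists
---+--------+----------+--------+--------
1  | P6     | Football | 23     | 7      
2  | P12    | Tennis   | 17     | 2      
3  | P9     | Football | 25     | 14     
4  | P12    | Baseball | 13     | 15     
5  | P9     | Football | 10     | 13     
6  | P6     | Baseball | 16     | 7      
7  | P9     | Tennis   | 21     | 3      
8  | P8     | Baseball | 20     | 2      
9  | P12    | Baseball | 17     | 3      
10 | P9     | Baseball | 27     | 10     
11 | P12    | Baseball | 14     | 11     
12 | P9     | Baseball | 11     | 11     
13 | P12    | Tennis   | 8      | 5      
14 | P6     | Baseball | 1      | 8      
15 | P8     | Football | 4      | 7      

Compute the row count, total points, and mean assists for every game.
SELECT game,
       COUNT(*) as cnt,
       SUM(points) as total_points,
       AVG(assists) as avg_assists
FROM scores
GROUP BY game

Result:
  Baseball: 8 records, 119 total points, 8.38 avg assists
  Football: 4 records, 62 total points, 10.25 avg assists
  Tennis: 3 records, 46 total points, 3.33 avg assists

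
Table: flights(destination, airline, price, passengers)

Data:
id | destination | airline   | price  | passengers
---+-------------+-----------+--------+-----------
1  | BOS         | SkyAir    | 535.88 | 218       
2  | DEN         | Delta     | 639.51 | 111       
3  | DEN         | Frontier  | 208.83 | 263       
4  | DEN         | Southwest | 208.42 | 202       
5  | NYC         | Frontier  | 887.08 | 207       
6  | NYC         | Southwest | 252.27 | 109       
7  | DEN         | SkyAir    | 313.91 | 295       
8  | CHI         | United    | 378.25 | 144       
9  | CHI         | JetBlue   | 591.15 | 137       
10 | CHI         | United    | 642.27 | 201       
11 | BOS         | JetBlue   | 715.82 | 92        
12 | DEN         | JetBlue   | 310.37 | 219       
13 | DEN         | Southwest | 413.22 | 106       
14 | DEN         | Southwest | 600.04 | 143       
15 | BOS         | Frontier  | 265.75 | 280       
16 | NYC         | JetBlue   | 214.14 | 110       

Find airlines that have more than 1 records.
SELECT airline, COUNT(*) as cnt
FROM flights
GROUP BY airline
HAVING COUNT(*) > 1

Result:
  Frontier: 3
  JetBlue: 4
  SkyAir: 2
  Southwest: 4
  United: 2

Note: HAVING filters groups after aggregation, WHERE filters rows before.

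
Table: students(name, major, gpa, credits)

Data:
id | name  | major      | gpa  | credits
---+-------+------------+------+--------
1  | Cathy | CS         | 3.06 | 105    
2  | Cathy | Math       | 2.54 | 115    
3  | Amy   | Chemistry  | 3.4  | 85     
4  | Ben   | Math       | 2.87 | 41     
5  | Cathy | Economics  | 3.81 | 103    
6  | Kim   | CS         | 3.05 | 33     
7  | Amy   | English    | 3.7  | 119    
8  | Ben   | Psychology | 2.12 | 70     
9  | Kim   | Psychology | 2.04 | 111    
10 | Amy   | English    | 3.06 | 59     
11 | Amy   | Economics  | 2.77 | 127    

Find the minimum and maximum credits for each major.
SELECT major, MIN(credits), MAX(credits)
FROM students
GROUP BY major

Result:
  CS: min=33, max=105
  Chemistry: min=85, max=85
  Economics: min=103, max=127
  English: min=59, max=119
  Math: min=41, max=115
  Psychology: min=70, max=111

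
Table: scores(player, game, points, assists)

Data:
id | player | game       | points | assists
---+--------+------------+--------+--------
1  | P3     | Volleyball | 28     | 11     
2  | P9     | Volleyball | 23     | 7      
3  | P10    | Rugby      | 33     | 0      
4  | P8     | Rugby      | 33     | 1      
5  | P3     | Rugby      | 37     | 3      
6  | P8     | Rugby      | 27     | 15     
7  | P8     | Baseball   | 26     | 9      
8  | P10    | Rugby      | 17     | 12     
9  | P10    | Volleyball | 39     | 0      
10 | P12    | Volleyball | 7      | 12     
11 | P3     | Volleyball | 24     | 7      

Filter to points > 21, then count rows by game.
SELECT game, COUNT(*)
FROM scores
WHERE points > 21
GROUP BY game

Note: WHERE filters rows before grouping.

Result:
  Baseball: 1
  Rugby: 4
  Volleyball: 4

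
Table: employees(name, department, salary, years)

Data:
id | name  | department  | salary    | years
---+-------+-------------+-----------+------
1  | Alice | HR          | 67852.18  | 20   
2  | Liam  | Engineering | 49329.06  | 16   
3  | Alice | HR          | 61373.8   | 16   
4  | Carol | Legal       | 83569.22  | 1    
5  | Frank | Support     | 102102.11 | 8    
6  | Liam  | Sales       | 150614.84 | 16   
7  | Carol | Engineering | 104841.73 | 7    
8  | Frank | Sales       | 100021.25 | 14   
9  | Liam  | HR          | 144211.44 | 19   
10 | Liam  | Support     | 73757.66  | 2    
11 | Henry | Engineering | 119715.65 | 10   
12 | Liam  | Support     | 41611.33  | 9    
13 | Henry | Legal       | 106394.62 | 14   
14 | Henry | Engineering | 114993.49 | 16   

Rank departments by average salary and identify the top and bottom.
SELECT department, AVG(salary)
FROM employees
GROUP BY department
ORDER BY AVG(salary)

All groups:
  Support: 72490.37
  HR: 91145.81
  Legal: 94981.92
  Engineering: 97219.98
  Sales: 125318.05

Highest: Sales (125318.05)
Lowest: Support (72490.37)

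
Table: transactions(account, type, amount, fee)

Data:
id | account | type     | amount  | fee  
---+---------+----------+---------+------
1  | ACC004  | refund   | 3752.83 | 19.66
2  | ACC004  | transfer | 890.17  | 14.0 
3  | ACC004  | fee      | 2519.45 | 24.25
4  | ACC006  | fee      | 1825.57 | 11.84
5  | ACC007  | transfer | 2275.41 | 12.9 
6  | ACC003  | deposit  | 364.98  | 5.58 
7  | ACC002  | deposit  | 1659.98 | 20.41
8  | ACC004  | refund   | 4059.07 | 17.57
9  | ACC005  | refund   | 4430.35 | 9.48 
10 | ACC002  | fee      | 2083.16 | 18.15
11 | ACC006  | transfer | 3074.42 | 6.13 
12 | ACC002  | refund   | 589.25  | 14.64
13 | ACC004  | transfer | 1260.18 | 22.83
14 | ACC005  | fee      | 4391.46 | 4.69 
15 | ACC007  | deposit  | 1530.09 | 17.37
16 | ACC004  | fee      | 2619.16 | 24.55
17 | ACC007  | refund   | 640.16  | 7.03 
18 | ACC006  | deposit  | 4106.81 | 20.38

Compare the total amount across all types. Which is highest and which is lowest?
SELECT type, SUM(amount)
FROM transactions
GROUP BY type
ORDER BY SUM(amount)

All groups:
  transfer: 7500.18
  deposit: 7661.86
  fee: 13438.80
  refund: 13471.66

Highest: refund (13471.66)
Lowest: transfer (7500.18)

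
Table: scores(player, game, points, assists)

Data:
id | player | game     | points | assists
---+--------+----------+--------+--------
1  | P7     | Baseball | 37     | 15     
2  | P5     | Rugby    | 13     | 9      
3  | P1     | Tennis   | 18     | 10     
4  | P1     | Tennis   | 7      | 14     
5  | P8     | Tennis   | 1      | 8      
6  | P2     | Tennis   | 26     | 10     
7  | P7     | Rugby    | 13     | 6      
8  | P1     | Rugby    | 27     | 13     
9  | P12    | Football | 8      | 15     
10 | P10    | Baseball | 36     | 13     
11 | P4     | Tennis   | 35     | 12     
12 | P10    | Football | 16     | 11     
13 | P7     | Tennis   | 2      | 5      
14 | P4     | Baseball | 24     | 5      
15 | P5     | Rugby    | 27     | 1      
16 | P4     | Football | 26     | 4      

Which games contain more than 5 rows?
SELECT game, COUNT(*) as cnt
FROM scores
GROUP BY game
HAVING COUNT(*) > 5

Result:
  Tennis: 6

Note: HAVING filters groups after aggregation, WHERE filters rows before.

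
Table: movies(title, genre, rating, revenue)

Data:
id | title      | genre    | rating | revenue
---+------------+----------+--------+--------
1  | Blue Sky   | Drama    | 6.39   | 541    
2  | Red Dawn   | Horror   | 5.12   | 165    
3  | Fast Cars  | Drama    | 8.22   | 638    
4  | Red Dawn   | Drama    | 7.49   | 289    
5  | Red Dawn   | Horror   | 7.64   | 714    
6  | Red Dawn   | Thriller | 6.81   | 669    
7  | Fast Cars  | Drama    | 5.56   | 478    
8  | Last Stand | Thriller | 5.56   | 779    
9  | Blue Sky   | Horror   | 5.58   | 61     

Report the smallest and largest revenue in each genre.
SELECT genre, MIN(revenue), MAX(revenue)
FROM movies
GROUP BY genre

Result:
  Drama: min=289, max=638
  Horror: min=61, max=714
  Thriller: min=669, max=779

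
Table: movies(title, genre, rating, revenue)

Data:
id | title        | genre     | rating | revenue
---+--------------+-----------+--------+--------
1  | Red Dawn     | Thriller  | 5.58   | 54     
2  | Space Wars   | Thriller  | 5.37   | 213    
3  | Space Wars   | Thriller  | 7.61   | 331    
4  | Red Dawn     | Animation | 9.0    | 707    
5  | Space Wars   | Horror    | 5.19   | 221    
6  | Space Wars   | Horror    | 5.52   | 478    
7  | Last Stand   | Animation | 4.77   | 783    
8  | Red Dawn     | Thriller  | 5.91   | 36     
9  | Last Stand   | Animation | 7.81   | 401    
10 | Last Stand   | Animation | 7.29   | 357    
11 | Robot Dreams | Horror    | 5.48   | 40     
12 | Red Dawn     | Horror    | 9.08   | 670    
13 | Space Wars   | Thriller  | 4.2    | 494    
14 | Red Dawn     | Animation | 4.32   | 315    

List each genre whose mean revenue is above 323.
SELECT genre, AVG(revenue)
FROM movies
GROUP BY genre
HAVING AVG(revenue) > 323

Result:
  Animation: avg=512.60
  Horror: avg=352.25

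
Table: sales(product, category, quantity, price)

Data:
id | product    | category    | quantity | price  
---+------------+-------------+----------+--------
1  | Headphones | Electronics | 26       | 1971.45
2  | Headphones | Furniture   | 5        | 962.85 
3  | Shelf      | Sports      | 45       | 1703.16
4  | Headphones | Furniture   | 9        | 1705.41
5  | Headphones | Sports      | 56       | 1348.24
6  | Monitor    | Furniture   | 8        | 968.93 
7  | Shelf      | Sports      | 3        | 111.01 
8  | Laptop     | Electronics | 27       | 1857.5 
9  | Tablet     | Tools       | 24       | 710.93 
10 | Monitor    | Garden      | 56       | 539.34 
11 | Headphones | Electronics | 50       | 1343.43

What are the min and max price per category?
SELECT category, MIN(price), MAX(price)
FROM sales
GROUP BY category

Result:
  Electronics: min=1343.43, max=1971.45
  Furniture: min=962.85, max=1705.41
  Garden: min=539.34, max=539.34
  Sports: min=111.01, max=1703.16
  Tools: min=710.93, max=710.93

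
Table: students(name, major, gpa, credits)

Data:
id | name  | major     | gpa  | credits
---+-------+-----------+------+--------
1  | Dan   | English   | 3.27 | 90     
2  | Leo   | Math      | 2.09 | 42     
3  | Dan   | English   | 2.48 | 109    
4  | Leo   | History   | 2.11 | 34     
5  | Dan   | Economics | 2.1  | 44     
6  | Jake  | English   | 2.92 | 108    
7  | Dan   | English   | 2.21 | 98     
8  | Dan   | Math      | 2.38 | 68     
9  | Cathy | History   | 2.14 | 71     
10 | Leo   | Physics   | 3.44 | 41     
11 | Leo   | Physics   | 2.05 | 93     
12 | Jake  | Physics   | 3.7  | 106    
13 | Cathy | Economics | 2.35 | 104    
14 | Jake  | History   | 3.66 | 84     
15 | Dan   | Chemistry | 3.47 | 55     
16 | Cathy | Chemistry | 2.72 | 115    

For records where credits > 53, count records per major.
SELECT major, COUNT(*)
FROM students
WHERE credits > 53
GROUP BY major

Note: WHERE filters rows before grouping.

Result:
  Chemistry: 2
  Economics: 1
  English: 4
  History: 2
  Math: 1
  Physics: 2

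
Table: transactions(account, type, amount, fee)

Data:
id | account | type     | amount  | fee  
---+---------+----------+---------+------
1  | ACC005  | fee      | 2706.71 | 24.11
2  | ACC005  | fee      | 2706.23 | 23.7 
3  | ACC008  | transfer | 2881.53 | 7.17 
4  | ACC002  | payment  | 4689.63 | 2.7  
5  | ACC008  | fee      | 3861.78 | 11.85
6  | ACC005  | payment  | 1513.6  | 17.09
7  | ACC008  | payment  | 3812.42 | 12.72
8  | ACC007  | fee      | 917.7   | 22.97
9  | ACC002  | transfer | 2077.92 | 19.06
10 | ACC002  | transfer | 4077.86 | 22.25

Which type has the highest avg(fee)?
SELECT type, AVG(fee) as val
FROM transactions
GROUP BY type
ORDER BY val DESC
LIMIT 1

Result: fee with avg(fee) = 20.66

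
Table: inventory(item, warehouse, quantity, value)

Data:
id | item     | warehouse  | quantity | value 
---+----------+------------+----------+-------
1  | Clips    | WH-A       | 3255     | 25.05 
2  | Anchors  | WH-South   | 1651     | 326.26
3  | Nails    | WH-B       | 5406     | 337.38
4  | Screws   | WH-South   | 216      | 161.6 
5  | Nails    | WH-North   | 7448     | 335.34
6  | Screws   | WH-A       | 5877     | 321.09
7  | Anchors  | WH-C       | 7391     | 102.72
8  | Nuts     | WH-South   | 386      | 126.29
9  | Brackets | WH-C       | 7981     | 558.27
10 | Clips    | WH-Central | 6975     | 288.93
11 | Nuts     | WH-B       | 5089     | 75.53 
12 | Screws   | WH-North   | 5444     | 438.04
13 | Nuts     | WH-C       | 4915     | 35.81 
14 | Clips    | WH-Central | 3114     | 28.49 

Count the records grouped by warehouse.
SELECT warehouse, COUNT(*) as count
FROM inventory
GROUP BY warehouse

Result:
  WH-A: 2
  WH-B: 2
  WH-C: 3
  WH-Central: 2
  WH-North: 2
  WH-South: 3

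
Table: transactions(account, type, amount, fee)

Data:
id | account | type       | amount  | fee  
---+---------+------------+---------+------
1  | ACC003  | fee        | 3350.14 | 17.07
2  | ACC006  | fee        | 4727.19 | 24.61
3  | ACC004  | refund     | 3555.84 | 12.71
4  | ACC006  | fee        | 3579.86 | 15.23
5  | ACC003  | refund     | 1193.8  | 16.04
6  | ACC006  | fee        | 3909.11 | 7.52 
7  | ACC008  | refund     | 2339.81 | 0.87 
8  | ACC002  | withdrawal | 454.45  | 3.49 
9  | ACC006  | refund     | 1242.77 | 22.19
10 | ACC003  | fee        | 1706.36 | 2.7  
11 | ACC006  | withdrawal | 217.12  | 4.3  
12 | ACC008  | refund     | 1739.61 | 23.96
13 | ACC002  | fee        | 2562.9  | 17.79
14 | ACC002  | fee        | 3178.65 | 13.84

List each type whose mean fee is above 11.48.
SELECT type, AVG(fee)
FROM transactions
GROUP BY type
HAVING AVG(fee) > 11.48

Result:
  fee: avg=14.11
  refund: avg=15.15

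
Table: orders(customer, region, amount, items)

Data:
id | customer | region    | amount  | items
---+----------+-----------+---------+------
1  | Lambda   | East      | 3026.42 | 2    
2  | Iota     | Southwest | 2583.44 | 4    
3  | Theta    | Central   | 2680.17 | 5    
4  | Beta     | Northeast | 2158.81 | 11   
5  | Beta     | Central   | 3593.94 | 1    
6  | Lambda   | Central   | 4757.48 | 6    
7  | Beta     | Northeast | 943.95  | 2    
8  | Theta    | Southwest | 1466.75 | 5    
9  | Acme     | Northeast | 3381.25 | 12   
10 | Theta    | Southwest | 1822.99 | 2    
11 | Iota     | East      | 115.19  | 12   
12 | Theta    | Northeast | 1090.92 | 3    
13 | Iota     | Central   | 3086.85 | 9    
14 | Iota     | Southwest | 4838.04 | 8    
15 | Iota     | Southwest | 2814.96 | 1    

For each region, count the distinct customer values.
SELECT region, COUNT(DISTINCT customer)
FROM orders
GROUP BY region

Result:
  Central: 4 distinct
  East: 2 distinct
  Northeast: 3 distinct
  Southwest: 2 distinct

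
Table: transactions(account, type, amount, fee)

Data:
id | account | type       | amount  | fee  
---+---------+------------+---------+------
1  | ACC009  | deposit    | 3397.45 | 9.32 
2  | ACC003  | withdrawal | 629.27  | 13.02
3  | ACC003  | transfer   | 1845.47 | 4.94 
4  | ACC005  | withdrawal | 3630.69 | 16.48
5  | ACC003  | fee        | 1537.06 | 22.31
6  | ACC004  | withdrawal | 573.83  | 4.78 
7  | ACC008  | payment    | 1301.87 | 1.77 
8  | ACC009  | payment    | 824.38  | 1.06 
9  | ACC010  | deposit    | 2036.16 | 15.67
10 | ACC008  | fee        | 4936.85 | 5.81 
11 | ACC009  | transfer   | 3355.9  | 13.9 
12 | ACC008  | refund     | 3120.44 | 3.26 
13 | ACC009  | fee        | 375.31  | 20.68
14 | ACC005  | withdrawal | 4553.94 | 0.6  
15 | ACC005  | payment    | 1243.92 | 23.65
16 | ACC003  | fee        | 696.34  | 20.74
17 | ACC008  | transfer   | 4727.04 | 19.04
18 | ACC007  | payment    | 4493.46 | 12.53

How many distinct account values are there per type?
SELECT type, COUNT(DISTINCT account)
FROM transactions
GROUP BY type

Result:
  deposit: 2 distinct
  fee: 3 distinct
  payment: 4 distinct
  refund: 1 distinct
  transfer: 3 distinct
  withdrawal: 3 distinct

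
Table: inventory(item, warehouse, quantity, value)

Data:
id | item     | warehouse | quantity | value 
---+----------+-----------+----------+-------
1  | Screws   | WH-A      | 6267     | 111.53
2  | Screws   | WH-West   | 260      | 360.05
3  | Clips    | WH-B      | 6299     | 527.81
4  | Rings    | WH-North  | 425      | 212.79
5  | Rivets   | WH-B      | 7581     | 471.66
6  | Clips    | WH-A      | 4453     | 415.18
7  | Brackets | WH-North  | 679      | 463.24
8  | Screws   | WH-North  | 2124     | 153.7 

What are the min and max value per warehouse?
SELECT warehouse, MIN(value), MAX(value)
FROM inventory
GROUP BY warehouse

Result:
  WH-A: min=111.53, max=415.18
  WH-B: min=471.66, max=527.81
  WH-North: min=153.70, max=463.24
  WH-West: min=360.05, max=360.05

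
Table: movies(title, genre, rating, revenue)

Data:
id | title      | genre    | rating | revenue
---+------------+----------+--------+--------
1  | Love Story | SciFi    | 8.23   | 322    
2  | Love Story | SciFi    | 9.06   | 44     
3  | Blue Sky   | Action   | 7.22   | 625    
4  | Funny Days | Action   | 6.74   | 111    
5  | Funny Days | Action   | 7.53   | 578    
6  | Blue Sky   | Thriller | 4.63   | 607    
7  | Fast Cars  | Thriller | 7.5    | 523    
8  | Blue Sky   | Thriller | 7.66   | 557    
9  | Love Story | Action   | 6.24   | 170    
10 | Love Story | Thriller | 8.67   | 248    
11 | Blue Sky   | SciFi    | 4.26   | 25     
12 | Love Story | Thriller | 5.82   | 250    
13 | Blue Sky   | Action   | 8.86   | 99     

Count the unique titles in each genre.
SELECT genre, COUNT(DISTINCT title)
FROM movies
GROUP BY genre

Result:
  Action: 3 distinct
  SciFi: 2 distinct
  Thriller: 3 distinct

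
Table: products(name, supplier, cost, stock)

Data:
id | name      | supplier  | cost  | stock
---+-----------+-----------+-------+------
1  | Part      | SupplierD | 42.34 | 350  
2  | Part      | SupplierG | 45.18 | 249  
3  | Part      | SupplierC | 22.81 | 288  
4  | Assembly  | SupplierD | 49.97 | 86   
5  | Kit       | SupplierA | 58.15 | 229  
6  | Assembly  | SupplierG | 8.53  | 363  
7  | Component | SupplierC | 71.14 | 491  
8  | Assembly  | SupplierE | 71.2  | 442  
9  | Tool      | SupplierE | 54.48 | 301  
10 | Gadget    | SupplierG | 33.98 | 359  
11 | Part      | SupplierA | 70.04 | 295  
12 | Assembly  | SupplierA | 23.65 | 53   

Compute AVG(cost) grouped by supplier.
SELECT supplier, AVG(cost) as result
FROM products
GROUP BY supplier

Result:
  SupplierA: 50.61
  SupplierC: 46.98
  SupplierD: 46.16
  SupplierE: 62.84
  SupplierG: 29.23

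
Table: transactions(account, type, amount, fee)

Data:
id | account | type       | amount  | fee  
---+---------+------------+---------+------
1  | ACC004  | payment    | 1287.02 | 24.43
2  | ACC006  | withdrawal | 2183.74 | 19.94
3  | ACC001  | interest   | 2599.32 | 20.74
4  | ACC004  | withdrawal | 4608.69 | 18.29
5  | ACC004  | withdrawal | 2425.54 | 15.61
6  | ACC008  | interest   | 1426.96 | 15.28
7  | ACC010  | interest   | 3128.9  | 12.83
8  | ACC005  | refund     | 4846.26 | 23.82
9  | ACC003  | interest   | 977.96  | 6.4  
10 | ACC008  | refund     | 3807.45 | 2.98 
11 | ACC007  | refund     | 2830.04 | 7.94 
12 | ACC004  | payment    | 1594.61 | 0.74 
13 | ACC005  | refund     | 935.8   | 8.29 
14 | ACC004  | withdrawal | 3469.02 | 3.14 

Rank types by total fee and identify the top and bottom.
SELECT type, SUM(fee)
FROM transactions
GROUP BY type
ORDER BY SUM(fee)

All groups:
  payment: 25.17
  refund: 43.03
  interest: 55.25
  withdrawal: 56.98

Highest: withdrawal (56.98)
Lowest: payment (25.17)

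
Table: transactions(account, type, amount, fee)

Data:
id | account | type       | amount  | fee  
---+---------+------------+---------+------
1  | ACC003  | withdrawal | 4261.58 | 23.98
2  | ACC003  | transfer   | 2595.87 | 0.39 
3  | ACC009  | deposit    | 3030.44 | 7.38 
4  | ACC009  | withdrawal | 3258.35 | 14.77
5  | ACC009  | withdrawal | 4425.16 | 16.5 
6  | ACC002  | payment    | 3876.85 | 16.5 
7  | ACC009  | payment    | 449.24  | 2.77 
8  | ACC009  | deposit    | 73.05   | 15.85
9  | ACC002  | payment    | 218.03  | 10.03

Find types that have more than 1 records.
SELECT type, COUNT(*) as cnt
FROM transactions
GROUP BY type
HAVING COUNT(*) > 1

Result:
  deposit: 2
  payment: 3
  withdrawal: 3

Note: HAVING filters groups after aggregation, WHERE filters rows before.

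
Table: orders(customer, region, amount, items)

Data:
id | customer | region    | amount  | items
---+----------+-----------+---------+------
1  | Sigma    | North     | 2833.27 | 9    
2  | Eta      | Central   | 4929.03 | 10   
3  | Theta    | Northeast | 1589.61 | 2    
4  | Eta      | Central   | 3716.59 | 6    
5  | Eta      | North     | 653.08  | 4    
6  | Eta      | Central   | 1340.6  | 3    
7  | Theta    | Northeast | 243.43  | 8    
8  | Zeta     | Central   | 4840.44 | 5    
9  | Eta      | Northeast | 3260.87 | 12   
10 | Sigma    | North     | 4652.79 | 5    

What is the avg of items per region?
SELECT region, AVG(items) as result
FROM orders
GROUP BY region

Result:
  Central: 6.00
  North: 6.00
  Northeast: 7.33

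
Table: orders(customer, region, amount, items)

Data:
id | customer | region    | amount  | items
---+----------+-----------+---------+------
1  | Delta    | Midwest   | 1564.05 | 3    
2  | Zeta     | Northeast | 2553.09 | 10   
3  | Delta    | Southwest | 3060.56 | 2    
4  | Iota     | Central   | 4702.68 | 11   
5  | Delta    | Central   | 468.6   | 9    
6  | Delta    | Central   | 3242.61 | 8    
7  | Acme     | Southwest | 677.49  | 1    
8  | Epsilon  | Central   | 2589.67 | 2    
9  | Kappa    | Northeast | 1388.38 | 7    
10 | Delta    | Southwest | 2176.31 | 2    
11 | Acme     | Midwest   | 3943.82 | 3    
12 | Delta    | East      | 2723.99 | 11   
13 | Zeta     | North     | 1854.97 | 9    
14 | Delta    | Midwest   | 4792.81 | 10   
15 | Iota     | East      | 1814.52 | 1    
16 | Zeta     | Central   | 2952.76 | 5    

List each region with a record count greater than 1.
SELECT region, COUNT(*) as cnt
FROM orders
GROUP BY region
HAVING COUNT(*) > 1

Result:
  Central: 5
  East: 2
  Midwest: 3
  Northeast: 2
  Southwest: 3

Note: HAVING filters groups after aggregation, WHERE filters rows before.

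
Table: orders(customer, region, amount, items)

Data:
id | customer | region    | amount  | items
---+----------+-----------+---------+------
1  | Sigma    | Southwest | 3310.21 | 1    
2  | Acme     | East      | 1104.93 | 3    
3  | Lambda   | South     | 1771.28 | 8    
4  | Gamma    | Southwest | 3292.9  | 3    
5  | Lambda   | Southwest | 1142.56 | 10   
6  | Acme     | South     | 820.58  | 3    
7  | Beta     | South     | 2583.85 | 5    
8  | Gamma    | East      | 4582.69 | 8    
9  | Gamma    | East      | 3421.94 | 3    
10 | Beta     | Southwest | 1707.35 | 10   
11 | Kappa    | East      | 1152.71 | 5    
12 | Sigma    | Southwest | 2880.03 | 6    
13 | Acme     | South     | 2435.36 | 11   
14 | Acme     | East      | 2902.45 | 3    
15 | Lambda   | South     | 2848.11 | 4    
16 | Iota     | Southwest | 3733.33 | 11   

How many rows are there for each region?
SELECT region, COUNT(*) as count
FROM orders
GROUP BY region

Result:
  East: 5
  South: 5
  Southwest: 6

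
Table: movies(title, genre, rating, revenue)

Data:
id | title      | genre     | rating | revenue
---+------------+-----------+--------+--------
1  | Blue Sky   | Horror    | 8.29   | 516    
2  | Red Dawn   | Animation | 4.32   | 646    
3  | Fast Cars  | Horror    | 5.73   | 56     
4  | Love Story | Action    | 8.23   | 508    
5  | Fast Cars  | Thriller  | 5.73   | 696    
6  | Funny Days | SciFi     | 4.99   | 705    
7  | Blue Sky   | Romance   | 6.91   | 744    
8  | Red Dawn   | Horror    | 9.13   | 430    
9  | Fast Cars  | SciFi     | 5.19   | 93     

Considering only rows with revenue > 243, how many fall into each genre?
SELECT genre, COUNT(*)
FROM movies
WHERE revenue > 243
GROUP BY genre

Note: WHERE filters rows before grouping.

Result:
  Action: 1
  Animation: 1
  Horror: 2
  Romance: 1
  SciFi: 1
  Thriller: 1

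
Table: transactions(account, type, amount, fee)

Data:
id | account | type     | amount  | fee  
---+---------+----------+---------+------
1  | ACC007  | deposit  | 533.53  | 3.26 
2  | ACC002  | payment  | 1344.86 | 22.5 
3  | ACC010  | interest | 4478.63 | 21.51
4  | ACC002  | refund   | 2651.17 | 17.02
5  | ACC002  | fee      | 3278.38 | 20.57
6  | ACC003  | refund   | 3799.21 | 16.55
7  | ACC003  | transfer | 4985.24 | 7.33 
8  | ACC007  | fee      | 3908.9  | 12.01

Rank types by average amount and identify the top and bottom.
SELECT type, AVG(amount)
FROM transactions
GROUP BY type
ORDER BY AVG(amount)

All groups:
  deposit: 533.53
  payment: 1344.86
  refund: 3225.19
  fee: 3593.64
  interest: 4478.63
  transfer: 4985.24

Highest: transfer (4985.24)
Lowest: deposit (533.53)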